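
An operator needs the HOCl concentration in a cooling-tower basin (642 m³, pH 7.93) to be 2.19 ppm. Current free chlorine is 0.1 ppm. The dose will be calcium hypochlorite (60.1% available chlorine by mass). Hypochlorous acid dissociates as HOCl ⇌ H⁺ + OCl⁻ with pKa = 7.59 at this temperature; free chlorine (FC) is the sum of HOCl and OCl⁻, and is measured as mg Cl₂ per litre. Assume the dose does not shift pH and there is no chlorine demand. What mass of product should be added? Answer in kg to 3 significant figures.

Volume: 642 m³ = 642,000 L.
[OCl⁻]/[HOCl] = 10^(pH − pKa) = 10^(7.93 − 7.59) = 2.188; fraction as HOCl = 1/(1 + 2.188) = 0.3137.
Free chlorine required for 2.19 ppm HOCl: 2.19 / 0.3137 = 6.981 ppm.
FC to add: 6.981 − 0.1 = 6.881 mg/L as Cl₂.
Cl₂ equivalent: 6.881 mg/L × 642,000 L = 4418 g.
Product at 60.1% available Cl: 4418 / 0.601 = 7351 g.

7.35 kg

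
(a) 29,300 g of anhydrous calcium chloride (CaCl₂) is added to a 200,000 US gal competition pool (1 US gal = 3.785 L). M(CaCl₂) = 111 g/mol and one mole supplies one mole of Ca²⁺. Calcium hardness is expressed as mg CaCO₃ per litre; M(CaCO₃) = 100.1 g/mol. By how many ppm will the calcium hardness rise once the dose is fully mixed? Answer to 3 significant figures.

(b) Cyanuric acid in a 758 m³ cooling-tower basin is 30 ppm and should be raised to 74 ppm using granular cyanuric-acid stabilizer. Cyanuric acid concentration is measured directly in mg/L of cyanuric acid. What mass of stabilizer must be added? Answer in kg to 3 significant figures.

(a) 34.9 ppm; (b) 33.4 kg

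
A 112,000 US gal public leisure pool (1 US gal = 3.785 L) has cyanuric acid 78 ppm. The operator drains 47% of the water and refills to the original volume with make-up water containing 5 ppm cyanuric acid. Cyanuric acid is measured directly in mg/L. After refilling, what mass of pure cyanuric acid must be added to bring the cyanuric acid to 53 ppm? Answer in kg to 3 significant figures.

Volume: 112,000 US gal × 3.785 L/gal = 423,920 L.
After draining 47% and refilling: 78 × 0.53 + 5 × 0.47 = 43.69 ppm.
Deficit to target: 53 − 43.69 = 9.31 mg/L.
Mass: 9.31 mg/L × 423,920 L = 3947 g cyanuric acid.

3.95 kg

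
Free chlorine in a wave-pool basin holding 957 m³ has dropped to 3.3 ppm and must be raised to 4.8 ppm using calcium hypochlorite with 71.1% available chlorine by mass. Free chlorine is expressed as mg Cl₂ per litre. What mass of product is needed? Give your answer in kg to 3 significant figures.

2.02 kg

Volume: 957 m³ = 957,000 L.
Chlorine deficit: 4.8 − 3.3 = 1.5 ppm = 1.5 mg/L as Cl₂.
Cl₂ equivalent needed: 1.5 mg/L × 957,000 L = 1,436,000 mg = 1436 g.
Product at 71.1% available chlorine: 1436 / 0.711 = 2019 g.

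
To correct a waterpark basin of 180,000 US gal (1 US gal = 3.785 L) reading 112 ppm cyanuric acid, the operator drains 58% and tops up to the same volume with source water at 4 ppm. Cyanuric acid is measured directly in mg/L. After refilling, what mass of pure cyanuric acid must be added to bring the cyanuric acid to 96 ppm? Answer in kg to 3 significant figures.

31.8 kg

Volume: 180,000 US gal × 3.785 L/gal = 681,300 L.
After draining 58% and refilling: 112 × 0.42 + 4 × 0.58 = 49.36 ppm.
Deficit to target: 96 − 49.36 = 46.64 mg/L.
Mass: 46.64 mg/L × 681,300 L = 31,780 g cyanuric acid.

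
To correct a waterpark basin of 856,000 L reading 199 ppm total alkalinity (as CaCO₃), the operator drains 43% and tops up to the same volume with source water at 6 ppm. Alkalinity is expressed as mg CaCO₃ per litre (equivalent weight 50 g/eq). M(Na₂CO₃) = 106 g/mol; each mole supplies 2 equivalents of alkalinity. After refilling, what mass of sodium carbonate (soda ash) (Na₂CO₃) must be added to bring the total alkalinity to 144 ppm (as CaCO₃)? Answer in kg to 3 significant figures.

After draining 43% and refilling: 199 × 0.57 + 6 × 0.43 = 116.01 ppm.
Deficit to target: 144 − 116.01 = 27.99 mg/L.
As CaCO₃: 27.99 mg/L × 856,000 L = 23,960 g; ÷ 50 g/eq ÷ 2 = 239.6 mol Na₂CO₃.
Mass: 239.6 × 106 = 25,400 g.

25.4 kg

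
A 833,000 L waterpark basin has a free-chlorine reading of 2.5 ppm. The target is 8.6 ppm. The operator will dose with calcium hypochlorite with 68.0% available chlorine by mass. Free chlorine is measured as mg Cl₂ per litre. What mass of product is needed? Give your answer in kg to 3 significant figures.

7.47 kg

Chlorine deficit: 8.6 − 2.5 = 6.1 ppm = 6.1 mg/L as Cl₂.
Cl₂ equivalent needed: 6.1 mg/L × 833,000 L = 5,081,000 mg = 5081 g.
Product at 68.0% available chlorine: 5081 / 0.68 = 7472 g.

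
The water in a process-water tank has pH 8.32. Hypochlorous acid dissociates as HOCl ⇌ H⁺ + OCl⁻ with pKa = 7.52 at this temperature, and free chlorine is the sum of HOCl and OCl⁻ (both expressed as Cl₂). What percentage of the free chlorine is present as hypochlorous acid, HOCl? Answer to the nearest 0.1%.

13.7%

[OCl⁻]/[HOCl] = 10^(pH − pKa) = 10^(8.32 − 7.52) = 10^0.80 = 6.31.
Fraction as HOCl = 1 / (1 + 6.31) = 0.1368.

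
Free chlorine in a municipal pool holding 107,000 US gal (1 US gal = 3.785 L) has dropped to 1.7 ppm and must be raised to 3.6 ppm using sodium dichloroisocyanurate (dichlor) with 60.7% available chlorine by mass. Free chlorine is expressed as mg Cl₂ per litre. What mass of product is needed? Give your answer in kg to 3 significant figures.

1.27 kg

Volume: 107,000 US gal × 3.785 L/gal = 404,995 L.
Chlorine deficit: 3.6 − 1.7 = 1.9 ppm = 1.9 mg/L as Cl₂.
Cl₂ equivalent needed: 1.9 mg/L × 404,995 L = 769,500 mg = 769.5 g.
Product at 60.7% available chlorine: 769.5 / 0.607 = 1268 g.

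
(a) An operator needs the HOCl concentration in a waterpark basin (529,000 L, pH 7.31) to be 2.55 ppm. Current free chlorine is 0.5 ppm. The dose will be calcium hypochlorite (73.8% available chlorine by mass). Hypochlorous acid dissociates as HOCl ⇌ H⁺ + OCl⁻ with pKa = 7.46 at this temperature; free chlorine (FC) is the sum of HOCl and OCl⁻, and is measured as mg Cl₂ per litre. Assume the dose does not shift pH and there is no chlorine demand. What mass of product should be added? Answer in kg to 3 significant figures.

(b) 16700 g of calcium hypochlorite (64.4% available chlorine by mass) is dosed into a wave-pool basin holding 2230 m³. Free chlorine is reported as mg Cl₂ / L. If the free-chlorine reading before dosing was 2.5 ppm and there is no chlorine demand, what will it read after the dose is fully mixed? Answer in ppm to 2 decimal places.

(a) [OCl⁻]/[HOCl] = 10^(pH − pKa) = 10^(7.31 − 7.46) = 0.7079; fraction as HOCl = 1/(1 + 0.7079) = 0.5855.
(a) Free chlorine required for 2.55 ppm HOCl: 2.55 / 0.5855 = 4.355 ppm.
(a) FC to add: 4.355 − 0.5 = 3.855 mg/L as Cl₂.
(a) Cl₂ equivalent: 3.855 mg/L × 529,000 L = 2039 g.
(a) Product at 73.8% available Cl: 2039 / 0.738 = 2763 g.

(b) Volume: 2230 m³ = 2,230,000 L.
(b) Available chlorine delivered: 16,700 g × 0.644 = 10,750 g as Cl₂.
(b) Concentration rise: 10,750 g / 2,230,000 L = 4.823 mg/L = 4.82 ppm.
(b) Final FC: 2.5 + 4.82 = 7.32 ppm.

(a) 2.76 kg; (b) 7.32 ppm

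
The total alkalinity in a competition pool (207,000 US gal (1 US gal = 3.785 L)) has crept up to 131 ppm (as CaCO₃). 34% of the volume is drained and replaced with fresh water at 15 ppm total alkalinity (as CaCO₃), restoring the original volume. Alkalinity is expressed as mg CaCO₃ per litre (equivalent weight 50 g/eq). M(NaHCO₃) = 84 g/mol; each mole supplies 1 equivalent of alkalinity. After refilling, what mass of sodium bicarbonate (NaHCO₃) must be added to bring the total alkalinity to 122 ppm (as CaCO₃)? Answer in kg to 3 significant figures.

40.1 kg

Volume: 207,000 US gal × 3.785 L/gal = 783,495 L.
After draining 34% and refilling: 131 × 0.66 + 15 × 0.34 = 91.56 ppm.
Deficit to target: 122 − 91.56 = 30.44 mg/L.
As CaCO₃: 30.44 mg/L × 783,495 L = 23,850 g; ÷ 50 g/eq ÷ 1 = 477 mol NaHCO₃.
Mass: 477 × 84 = 40,070 g.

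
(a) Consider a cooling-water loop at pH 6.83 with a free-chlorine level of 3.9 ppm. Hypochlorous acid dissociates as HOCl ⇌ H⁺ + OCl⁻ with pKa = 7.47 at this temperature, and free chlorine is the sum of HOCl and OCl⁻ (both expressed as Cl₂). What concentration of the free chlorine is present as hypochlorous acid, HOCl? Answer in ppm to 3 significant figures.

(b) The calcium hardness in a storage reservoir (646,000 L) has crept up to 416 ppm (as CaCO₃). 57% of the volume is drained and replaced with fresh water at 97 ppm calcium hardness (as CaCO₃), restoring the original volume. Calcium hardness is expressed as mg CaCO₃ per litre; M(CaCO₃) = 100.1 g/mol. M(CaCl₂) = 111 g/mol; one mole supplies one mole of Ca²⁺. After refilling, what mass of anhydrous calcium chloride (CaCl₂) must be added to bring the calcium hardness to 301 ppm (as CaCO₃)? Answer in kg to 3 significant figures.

(a) 3.17 ppm; (b) 47.9 kg

(a) [OCl⁻]/[HOCl] = 10^(pH − pKa) = 10^(6.83 − 7.47) = 10^-0.64 = 0.2291.
(a) Fraction as HOCl = 1 / (1 + 0.2291) = 0.8136.
(a) HOCl = 0.8136 × 3.9 ppm = 3.173 ppm.

(b) After draining 57% and refilling: 416 × 0.43 + 97 × 0.57 = 234.17 ppm.
(b) Deficit to target: 301 − 234.17 = 66.83 mg/L.
(b) As CaCO₃: 66.83 mg/L × 646,000 L = 43,170 g; ÷ 100.1 = 431.3 mol Ca²⁺.
(b) Mass: 431.3 × 111 = 47,870 g.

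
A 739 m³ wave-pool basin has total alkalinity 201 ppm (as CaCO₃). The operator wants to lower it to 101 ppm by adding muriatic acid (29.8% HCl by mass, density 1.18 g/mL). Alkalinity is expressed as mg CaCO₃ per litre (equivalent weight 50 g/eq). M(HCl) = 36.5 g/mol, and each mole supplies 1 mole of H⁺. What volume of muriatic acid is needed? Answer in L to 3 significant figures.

153 L

Volume: 739 m³ = 739,000 L.
Alkalinity to neutralize: (201 − 101) = 100 mg/L as CaCO₃ × 739,000 L = 73,900 g as CaCO₃.
Equivalents of H⁺ required: 73,900 ÷ 50 g/eq = 1478 eq = 1478 mol HCl.
Mass of HCl: 1478 × 36.5 = 53,950 g.
Mass of 29.8% solution: 53,950 / 0.298 = 181,000 g.
Volume: 181,000 g ÷ 1.18 g/mL = 153,400 mL.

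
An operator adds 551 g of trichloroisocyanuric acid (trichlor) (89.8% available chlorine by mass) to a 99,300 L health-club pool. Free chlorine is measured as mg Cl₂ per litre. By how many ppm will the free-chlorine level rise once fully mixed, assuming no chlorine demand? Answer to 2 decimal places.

4.98 ppm

Available chlorine delivered: 551 g × 0.898 = 494.8 g as Cl₂.
Concentration rise: 494.8 g / 99,300 L = 4.983 mg/L = 4.98 ppm.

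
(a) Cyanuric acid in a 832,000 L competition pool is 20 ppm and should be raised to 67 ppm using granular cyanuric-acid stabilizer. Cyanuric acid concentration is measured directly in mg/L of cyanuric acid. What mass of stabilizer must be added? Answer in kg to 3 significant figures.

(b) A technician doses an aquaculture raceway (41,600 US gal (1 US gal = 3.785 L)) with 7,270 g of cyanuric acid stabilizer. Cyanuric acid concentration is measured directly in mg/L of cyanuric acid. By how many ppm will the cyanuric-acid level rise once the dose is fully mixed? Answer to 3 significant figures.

(a) CYA to add: (67 − 20) = 47 mg/L × 832,000 L = 39,100 g cyanuric acid.

(b) Volume: 41,600 US gal × 3.785 L/gal = 157,456 L.
(b) Rise: 7,270 g / 157,456 L × 1000 = 46.17 mg/L.

(a) 39.1 kg; (b) 46.2 ppm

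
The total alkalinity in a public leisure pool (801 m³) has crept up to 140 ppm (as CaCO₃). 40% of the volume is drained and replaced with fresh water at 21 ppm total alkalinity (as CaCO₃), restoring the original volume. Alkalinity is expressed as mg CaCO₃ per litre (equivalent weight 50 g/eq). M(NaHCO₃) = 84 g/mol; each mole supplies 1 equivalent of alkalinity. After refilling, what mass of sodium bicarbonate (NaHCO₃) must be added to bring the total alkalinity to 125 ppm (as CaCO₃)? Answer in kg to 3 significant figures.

43.9 kg

Volume: 801 m³ = 801,000 L.
After draining 40% and refilling: 140 × 0.60 + 21 × 0.40 = 92.4 ppm.
Deficit to target: 125 − 92.4 = 32.6 mg/L.
As CaCO₃: 32.6 mg/L × 801,000 L = 26,110 g; ÷ 50 g/eq ÷ 1 = 522.3 mol NaHCO₃.
Mass: 522.3 × 84 = 43,870 g.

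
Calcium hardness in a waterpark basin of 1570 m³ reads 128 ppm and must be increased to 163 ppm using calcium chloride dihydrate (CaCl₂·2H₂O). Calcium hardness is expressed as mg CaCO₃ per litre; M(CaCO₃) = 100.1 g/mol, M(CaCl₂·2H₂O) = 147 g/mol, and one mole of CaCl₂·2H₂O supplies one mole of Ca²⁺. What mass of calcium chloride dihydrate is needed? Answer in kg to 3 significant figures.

80.7 kg

Volume: 1570 m³ = 1,570,000 L.
Hardness to add: (163 − 128) = 35 mg/L as CaCO₃ × 1,570,000 L = 54,950 g as CaCO₃.
Moles of Ca²⁺ (1 mol Ca²⁺ ≡ 1 mol CaCO₃): 54,950 / 100.1 g/mol = 549 mol.
Mass of CaCl₂·2H₂O: 549 × 147 = 80,700 g.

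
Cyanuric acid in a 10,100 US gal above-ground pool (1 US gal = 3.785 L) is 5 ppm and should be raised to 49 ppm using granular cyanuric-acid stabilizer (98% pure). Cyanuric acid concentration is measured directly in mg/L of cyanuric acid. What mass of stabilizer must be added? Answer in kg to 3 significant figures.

1.72 kg

Volume: 10,100 US gal × 3.785 L/gal = 38,228 L.
CYA to add: (49 − 5) = 44 mg/L × 38,228 L = 1682 g cyanuric acid.
At 98% purity: 1682 / 0.98 = 1716 g product.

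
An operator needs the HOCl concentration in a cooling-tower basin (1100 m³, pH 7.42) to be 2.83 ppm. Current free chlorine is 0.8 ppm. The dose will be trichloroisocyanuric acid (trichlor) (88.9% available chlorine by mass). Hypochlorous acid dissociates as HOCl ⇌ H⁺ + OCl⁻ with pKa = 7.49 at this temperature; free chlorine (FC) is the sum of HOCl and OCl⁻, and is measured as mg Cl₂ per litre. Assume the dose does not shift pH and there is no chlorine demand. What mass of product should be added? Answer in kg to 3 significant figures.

Volume: 1100 m³ = 1,100,000 L.
[OCl⁻]/[HOCl] = 10^(pH − pKa) = 10^(7.42 − 7.49) = 0.8511; fraction as HOCl = 1/(1 + 0.8511) = 0.5402.
Free chlorine required for 2.83 ppm HOCl: 2.83 / 0.5402 = 5.239 ppm.
FC to add: 5.239 − 0.8 = 4.439 mg/L as Cl₂.
Cl₂ equivalent: 4.439 mg/L × 1,100,000 L = 4883 g.
Product at 88.9% available Cl: 4883 / 0.889 = 5492 g.

5.49 kg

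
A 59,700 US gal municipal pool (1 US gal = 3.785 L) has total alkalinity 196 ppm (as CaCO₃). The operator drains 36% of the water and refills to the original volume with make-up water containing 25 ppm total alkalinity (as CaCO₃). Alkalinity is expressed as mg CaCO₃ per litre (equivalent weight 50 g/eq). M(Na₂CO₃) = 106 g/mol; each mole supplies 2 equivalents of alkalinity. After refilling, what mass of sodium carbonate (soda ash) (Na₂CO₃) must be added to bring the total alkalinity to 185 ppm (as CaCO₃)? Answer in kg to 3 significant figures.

Volume: 59,700 US gal × 3.785 L/gal = 225,964 L.
After draining 36% and refilling: 196 × 0.64 + 25 × 0.36 = 134.44 ppm.
Deficit to target: 185 − 134.44 = 50.56 mg/L.
As CaCO₃: 50.56 mg/L × 225,964 L = 11,420 g; ÷ 50 g/eq ÷ 2 = 114.2 mol Na₂CO₃.
Mass: 114.2 × 106 = 12,110 g.

12.1 kg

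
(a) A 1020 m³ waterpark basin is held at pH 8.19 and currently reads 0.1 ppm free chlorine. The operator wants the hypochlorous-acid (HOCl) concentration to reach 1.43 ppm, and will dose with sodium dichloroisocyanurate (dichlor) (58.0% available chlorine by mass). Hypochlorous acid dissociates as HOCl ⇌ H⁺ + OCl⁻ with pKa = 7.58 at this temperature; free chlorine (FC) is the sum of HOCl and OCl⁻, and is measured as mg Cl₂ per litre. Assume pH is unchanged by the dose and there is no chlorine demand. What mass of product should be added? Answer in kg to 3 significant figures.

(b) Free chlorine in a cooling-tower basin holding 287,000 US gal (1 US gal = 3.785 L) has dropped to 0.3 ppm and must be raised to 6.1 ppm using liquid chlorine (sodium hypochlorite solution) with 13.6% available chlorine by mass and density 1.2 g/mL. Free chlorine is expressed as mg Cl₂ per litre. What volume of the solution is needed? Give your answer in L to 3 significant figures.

(a) 12.6 kg; (b) 38.6 L

(a) Volume: 1020 m³ = 1,020,000 L.
(a) [OCl⁻]/[HOCl] = 10^(pH − pKa) = 10^(8.19 − 7.58) = 4.074; fraction as HOCl = 1/(1 + 4.074) = 0.1971.
(a) Free chlorine required for 1.43 ppm HOCl: 1.43 / 0.1971 = 7.256 ppm.
(a) FC to add: 7.256 − 0.1 = 7.156 mg/L as Cl₂.
(a) Cl₂ equivalent: 7.156 mg/L × 1,020,000 L = 7299 g.
(a) Product at 58.0% available Cl: 7299 / 0.58 = 12,580 g.

(b) Volume: 287,000 US gal × 3.785 L/gal = 1,086,295 L.
(b) Chlorine deficit: 6.1 − 0.3 = 5.8 ppm = 5.8 mg/L as Cl₂.
(b) Cl₂ equivalent needed: 5.8 mg/L × 1,086,295 L = 6,301,000 mg = 6301 g.
(b) Product at 13.6% available chlorine: 6301 / 0.136 = 46,330 g.
(b) Volume at density 1.2 g/mL: 46,330 g ÷ 1.2 g/mL = 38,610 mL.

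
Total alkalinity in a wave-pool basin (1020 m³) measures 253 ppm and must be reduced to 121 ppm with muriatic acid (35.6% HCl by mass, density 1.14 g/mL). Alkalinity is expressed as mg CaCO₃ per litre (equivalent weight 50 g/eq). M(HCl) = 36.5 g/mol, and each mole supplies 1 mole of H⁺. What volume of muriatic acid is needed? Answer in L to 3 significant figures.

242 L

Volume: 1020 m³ = 1,020,000 L.
Alkalinity to neutralize: (253 − 121) = 132 mg/L as CaCO₃ × 1,020,000 L = 134,600 g as CaCO₃.
Equivalents of H⁺ required: 134,600 ÷ 50 g/eq = 2693 eq = 2693 mol HCl.
Mass of HCl: 2693 × 36.5 = 98,290 g.
Mass of 35.6% solution: 98,290 / 0.356 = 276,100 g.
Volume: 276,100 g ÷ 1.14 g/mL = 242,200 mL.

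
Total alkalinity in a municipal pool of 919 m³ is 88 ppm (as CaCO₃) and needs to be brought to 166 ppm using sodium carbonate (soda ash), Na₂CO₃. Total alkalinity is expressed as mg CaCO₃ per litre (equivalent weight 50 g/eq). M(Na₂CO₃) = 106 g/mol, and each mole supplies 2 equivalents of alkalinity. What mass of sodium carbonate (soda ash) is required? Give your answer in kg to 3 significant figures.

76.0 kg

Volume: 919 m³ = 919,000 L.
Alkalinity to add: (166 − 88) = 78 mg/L as CaCO₃ × 919,000 L = 71,680 g as CaCO₃.
Equivalents: 71,680 g ÷ 50 g/eq = 1434 eq.
Each mole of Na₂CO₃ supplies 2 eq, so 1434 / 2 = 716.8 mol.
Mass: 716.8 mol × 106 g/mol = 75,980 g.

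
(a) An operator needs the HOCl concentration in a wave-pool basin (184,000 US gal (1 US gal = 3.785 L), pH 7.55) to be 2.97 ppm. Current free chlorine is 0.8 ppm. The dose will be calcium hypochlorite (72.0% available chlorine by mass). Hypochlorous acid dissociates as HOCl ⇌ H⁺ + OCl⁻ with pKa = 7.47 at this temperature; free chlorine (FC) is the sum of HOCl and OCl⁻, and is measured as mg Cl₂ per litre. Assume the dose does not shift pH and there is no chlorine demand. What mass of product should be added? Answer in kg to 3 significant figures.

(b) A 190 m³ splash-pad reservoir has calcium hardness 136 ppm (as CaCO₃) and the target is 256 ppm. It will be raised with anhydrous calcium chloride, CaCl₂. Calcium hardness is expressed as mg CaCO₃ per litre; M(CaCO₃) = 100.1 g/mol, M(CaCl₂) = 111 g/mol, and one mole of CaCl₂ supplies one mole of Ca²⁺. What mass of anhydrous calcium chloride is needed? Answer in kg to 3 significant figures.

(a) 5.55 kg; (b) 25.3 kg

(a) Volume: 184,000 US gal × 3.785 L/gal = 696,440 L.
(a) [OCl⁻]/[HOCl] = 10^(pH − pKa) = 10^(7.55 − 7.47) = 1.202; fraction as HOCl = 1/(1 + 1.202) = 0.4541.
(a) Free chlorine required for 2.97 ppm HOCl: 2.97 / 0.4541 = 6.541 ppm.
(a) FC to add: 6.541 − 0.8 = 5.741 mg/L as Cl₂.
(a) Cl₂ equivalent: 5.741 mg/L × 696,440 L = 3998 g.
(a) Product at 72.0% available Cl: 3998 / 0.72 = 5553 g.

(b) Volume: 190 m³ = 190,000 L.
(b) Hardness to add: (256 − 136) = 120 mg/L as CaCO₃ × 190,000 L = 22,800 g as CaCO₃.
(b) Moles of Ca²⁺ (1 mol Ca²⁺ ≡ 1 mol CaCO₃): 22,800 / 100.1 g/mol = 227.8 mol.
(b) Mass of CaCl₂: 227.8 × 111 = 25,280 g.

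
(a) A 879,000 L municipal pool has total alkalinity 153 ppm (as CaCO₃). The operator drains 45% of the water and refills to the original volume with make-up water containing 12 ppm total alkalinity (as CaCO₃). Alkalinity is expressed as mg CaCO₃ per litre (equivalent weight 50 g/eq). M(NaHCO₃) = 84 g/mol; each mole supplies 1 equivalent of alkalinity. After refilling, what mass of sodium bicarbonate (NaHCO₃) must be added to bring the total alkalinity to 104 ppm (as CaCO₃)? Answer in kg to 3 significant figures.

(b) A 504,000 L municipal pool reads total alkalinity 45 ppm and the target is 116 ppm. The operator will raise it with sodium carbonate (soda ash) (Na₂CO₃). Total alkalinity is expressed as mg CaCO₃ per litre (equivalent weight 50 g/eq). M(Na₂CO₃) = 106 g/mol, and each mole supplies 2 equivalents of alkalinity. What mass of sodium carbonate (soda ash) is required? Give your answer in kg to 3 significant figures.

(a) After draining 45% and refilling: 153 × 0.55 + 12 × 0.45 = 89.55 ppm.
(a) Deficit to target: 104 − 89.55 = 14.45 mg/L.
(a) As CaCO₃: 14.45 mg/L × 879,000 L = 12,700 g; ÷ 50 g/eq ÷ 1 = 254 mol NaHCO₃.
(a) Mass: 254 × 84 = 21,340 g.

(b) Alkalinity to add: (116 − 45) = 71 mg/L as CaCO₃ × 504,000 L = 35,780 g as CaCO₃.
(b) Equivalents: 35,780 g ÷ 50 g/eq = 715.7 eq.
(b) Each mole of Na₂CO₃ supplies 2 eq, so 715.7 / 2 = 357.8 mol.
(b) Mass: 357.8 mol × 106 g/mol = 37,930 g.

(a) 21.3 kg; (b) 37.9 kg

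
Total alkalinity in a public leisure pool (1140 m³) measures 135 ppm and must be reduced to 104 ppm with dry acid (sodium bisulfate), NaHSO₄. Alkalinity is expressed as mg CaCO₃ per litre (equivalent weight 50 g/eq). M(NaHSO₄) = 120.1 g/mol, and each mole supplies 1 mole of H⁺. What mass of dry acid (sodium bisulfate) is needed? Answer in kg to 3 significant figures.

84.9 kg

Volume: 1140 m³ = 1,140,000 L.
Alkalinity to neutralize: (135 − 104) = 31 mg/L as CaCO₃ × 1,140,000 L = 35,340 g as CaCO₃.
Equivalents of H⁺ required: 35,340 ÷ 50 g/eq = 706.8 eq = 706.8 mol NaHSO₄.
Mass of NaHSO₄: 706.8 × 120.1 = 84,890 g.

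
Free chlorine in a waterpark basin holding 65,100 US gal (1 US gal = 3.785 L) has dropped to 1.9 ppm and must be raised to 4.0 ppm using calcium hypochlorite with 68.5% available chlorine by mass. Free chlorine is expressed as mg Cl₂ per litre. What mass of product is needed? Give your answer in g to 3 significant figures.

Volume: 65,100 US gal × 3.785 L/gal = 246,404 L.
Chlorine deficit: 4.0 − 1.9 = 2.1 ppm = 2.1 mg/L as Cl₂.
Cl₂ equivalent needed: 2.1 mg/L × 246,404 L = 517,400 mg = 517.4 g.
Product at 68.5% available chlorine: 517.4 / 0.685 = 755.4 g.

755 g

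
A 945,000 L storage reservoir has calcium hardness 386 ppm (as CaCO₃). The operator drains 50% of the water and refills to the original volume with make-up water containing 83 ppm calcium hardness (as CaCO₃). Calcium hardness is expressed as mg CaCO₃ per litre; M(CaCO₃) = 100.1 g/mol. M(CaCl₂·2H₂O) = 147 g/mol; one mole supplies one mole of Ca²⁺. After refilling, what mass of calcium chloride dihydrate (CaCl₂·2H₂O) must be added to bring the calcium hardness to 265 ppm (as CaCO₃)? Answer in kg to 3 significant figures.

42.3 kg

After draining 50% and refilling: 386 × 0.50 + 83 × 0.50 = 234.5 ppm.
Deficit to target: 265 − 234.5 = 30.5 mg/L.
As CaCO₃: 30.5 mg/L × 945,000 L = 28,820 g; ÷ 100.1 = 287.9 mol Ca²⁺.
Mass: 287.9 × 147 = 42,330 g.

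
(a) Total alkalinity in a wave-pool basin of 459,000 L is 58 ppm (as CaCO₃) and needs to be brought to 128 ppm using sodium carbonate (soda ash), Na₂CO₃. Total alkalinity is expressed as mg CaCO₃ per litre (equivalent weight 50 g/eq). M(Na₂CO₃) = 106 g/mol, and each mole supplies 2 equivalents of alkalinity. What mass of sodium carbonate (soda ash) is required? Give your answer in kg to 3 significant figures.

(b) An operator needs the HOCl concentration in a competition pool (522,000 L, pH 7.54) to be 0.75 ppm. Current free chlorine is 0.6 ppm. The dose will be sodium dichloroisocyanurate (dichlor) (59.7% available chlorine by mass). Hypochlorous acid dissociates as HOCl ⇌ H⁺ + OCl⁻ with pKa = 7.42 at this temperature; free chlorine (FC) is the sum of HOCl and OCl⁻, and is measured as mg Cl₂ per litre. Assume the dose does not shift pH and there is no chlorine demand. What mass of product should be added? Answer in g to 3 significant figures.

(a) 34.1 kg; (b) 996 g

(a) Alkalinity to add: (128 − 58) = 70 mg/L as CaCO₃ × 459,000 L = 32,130 g as CaCO₃.
(a) Equivalents: 32,130 g ÷ 50 g/eq = 642.6 eq.
(a) Each mole of Na₂CO₃ supplies 2 eq, so 642.6 / 2 = 321.3 mol.
(a) Mass: 321.3 mol × 106 g/mol = 34,060 g.

(b) [OCl⁻]/[HOCl] = 10^(pH − pKa) = 10^(7.54 − 7.42) = 1.318; fraction as HOCl = 1/(1 + 1.318) = 0.4314.
(b) Free chlorine required for 0.75 ppm HOCl: 0.75 / 0.4314 = 1.739 ppm.
(b) FC to add: 1.739 − 0.6 = 1.139 mg/L as Cl₂.
(b) Cl₂ equivalent: 1.139 mg/L × 522,000 L = 594.4 g.
(b) Product at 59.7% available Cl: 594.4 / 0.597 = 995.6 g.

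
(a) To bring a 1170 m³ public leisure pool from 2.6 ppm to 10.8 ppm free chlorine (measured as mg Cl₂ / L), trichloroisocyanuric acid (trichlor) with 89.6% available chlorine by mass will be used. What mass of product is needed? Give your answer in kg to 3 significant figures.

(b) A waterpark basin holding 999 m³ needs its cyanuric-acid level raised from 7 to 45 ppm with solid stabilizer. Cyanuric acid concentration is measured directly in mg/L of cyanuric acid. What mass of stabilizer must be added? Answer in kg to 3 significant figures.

(a) Volume: 1170 m³ = 1,170,000 L.
(a) Chlorine deficit: 10.8 − 2.6 = 8.2 ppm = 8.2 mg/L as Cl₂.
(a) Cl₂ equivalent needed: 8.2 mg/L × 1,170,000 L = 9,594,000 mg = 9594 g.
(a) Product at 89.6% available chlorine: 9594 / 0.896 = 10,710 g.

(b) Volume: 999 m³ = 999,000 L.
(b) CYA to add: (45 − 7) = 38 mg/L × 999,000 L = 37,960 g cyanuric acid.

(a) 10.7 kg; (b) 38.0 kg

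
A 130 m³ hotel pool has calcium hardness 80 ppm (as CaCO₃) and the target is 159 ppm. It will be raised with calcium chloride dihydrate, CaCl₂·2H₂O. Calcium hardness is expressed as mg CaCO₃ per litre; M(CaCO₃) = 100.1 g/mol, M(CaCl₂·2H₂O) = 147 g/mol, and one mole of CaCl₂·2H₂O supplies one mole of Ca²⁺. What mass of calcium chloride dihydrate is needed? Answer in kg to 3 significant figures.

15.1 kg

Volume: 130 m³ = 130,000 L.
Hardness to add: (159 − 80) = 79 mg/L as CaCO₃ × 130,000 L = 10,270 g as CaCO₃.
Moles of Ca²⁺ (1 mol Ca²⁺ ≡ 1 mol CaCO₃): 10,270 / 100.1 g/mol = 102.6 mol.
Mass of CaCl₂·2H₂O: 102.6 × 147 = 15,080 g.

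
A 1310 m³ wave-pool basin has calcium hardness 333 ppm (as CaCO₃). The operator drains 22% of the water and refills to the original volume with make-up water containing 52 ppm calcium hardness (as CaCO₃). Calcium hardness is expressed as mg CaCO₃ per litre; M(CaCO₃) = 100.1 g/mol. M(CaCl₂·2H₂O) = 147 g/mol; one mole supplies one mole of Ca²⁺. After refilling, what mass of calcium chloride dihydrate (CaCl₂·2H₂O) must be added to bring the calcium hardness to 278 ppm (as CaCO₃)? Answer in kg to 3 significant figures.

Volume: 1310 m³ = 1,310,000 L.
After draining 22% and refilling: 333 × 0.78 + 52 × 0.22 = 271.18 ppm.
Deficit to target: 278 − 271.18 = 6.82 mg/L.
As CaCO₃: 6.82 mg/L × 1,310,000 L = 8934 g; ÷ 100.1 = 89.25 mol Ca²⁺.
Mass: 89.25 × 147 = 13,120 g.

13.1 kg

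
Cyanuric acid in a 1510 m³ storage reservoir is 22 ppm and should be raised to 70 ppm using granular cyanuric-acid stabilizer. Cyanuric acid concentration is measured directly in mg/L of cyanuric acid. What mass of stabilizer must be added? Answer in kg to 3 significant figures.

Volume: 1510 m³ = 1,510,000 L.
CYA to add: (70 − 22) = 48 mg/L × 1,510,000 L = 72,480 g cyanuric acid.

72.5 kg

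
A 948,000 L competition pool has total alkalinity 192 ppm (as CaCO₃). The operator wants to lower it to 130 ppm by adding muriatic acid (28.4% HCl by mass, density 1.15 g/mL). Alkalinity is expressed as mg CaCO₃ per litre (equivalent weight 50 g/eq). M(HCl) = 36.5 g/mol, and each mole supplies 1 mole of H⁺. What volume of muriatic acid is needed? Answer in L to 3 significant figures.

131 L

Alkalinity to neutralize: (192 − 130) = 62 mg/L as CaCO₃ × 948,000 L = 58,780 g as CaCO₃.
Equivalents of H⁺ required: 58,780 ÷ 50 g/eq = 1176 eq = 1176 mol HCl.
Mass of HCl: 1176 × 36.5 = 42,910 g.
Mass of 28.4% solution: 42,910 / 0.284 = 151,100 g.
Volume: 151,100 g ÷ 1.15 g/mL = 131,400 mL.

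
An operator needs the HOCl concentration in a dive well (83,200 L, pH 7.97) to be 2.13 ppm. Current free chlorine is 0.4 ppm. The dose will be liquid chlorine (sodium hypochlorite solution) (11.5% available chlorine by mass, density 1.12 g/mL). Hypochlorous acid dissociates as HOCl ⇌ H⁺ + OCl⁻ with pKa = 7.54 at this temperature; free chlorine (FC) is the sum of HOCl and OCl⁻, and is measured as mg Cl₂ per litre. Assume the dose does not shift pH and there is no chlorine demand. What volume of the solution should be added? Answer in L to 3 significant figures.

[OCl⁻]/[HOCl] = 10^(pH − pKa) = 10^(7.97 − 7.54) = 2.692; fraction as HOCl = 1/(1 + 2.692) = 0.2709.
Free chlorine required for 2.13 ppm HOCl: 2.13 / 0.2709 = 7.863 ppm.
FC to add: 7.863 − 0.4 = 7.463 mg/L as Cl₂.
Cl₂ equivalent: 7.463 mg/L × 83,200 L = 620.9 g.
Product at 11.5% available Cl: 620.9 / 0.115 = 5399 g.
Volume: 5399 g ÷ 1.12 g/mL = 4821 mL.

4.82 L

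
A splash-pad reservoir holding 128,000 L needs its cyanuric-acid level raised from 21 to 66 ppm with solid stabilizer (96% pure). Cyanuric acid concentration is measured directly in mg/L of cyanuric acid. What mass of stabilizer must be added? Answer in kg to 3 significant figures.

6.00 kg

CYA to add: (66 − 21) = 45 mg/L × 128,000 L = 5760 g cyanuric acid.
At 96% purity: 5760 / 0.96 = 6000 g product.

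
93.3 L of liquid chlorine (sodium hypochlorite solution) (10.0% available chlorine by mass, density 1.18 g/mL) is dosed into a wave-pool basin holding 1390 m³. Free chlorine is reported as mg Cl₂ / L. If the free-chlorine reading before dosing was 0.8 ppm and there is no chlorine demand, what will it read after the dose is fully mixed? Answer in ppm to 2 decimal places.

8.72 ppm

Volume: 1390 m³ = 1,390,000 L.
Mass of solution: 93.3 L × 1000 mL/L × 1.18 g/mL = 110,100 g.
Available chlorine delivered: 110,100 g × 0.1 = 11,010 g as Cl₂.
Concentration rise: 11,010 g / 1,390,000 L = 7.92 mg/L = 7.92 ppm.
Final FC: 0.8 + 7.92 = 8.72 ppm.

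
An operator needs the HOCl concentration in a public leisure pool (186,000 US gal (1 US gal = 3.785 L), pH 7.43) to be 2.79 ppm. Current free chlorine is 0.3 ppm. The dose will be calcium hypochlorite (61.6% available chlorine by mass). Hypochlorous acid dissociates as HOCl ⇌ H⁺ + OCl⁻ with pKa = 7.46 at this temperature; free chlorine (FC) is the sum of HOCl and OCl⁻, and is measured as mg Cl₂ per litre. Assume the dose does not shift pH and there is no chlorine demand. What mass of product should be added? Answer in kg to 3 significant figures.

5.82 kg

Volume: 186,000 US gal × 3.785 L/gal = 704,010 L.
[OCl⁻]/[HOCl] = 10^(pH − pKa) = 10^(7.43 − 7.46) = 0.9333; fraction as HOCl = 1/(1 + 0.9333) = 0.5173.
Free chlorine required for 2.79 ppm HOCl: 2.79 / 0.5173 = 5.394 ppm.
FC to add: 5.394 − 0.3 = 5.094 mg/L as Cl₂.
Cl₂ equivalent: 5.094 mg/L × 704,010 L = 3586 g.
Product at 61.6% available Cl: 3586 / 0.616 = 5822 g.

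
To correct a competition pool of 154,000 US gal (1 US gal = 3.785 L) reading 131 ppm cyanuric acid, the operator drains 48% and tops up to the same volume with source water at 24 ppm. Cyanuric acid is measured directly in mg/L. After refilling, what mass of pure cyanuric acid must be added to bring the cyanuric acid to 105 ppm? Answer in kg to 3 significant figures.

Volume: 154,000 US gal × 3.785 L/gal = 582,890 L.
After draining 48% and refilling: 131 × 0.52 + 24 × 0.48 = 79.64 ppm.
Deficit to target: 105 − 79.64 = 25.36 mg/L.
Mass: 25.36 mg/L × 582,890 L = 14,780 g cyanuric acid.

14.8 kg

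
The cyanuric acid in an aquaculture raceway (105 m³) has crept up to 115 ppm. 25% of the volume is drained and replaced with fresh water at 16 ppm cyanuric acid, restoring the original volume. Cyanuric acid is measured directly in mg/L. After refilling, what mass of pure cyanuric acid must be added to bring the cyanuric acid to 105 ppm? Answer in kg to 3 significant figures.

1.55 kg

Volume: 105 m³ = 105,000 L.
After draining 25% and refilling: 115 × 0.75 + 16 × 0.25 = 90.25 ppm.
Deficit to target: 105 − 90.25 = 14.75 mg/L.
Mass: 14.75 mg/L × 105,000 L = 1549 g cyanuric acid.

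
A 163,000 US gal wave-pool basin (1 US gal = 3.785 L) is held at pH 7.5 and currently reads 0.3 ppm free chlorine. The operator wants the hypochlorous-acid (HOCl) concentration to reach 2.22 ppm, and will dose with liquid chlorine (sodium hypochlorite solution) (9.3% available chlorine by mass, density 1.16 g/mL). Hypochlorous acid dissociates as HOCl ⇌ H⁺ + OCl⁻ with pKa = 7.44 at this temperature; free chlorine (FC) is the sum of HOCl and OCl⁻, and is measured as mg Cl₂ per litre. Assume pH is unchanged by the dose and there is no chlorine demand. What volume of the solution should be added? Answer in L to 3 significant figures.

Volume: 163,000 US gal × 3.785 L/gal = 616,955 L.
[OCl⁻]/[HOCl] = 10^(pH − pKa) = 10^(7.5 − 7.44) = 1.148; fraction as HOCl = 1/(1 + 1.148) = 0.4655.
Free chlorine required for 2.22 ppm HOCl: 2.22 / 0.4655 = 4.769 ppm.
FC to add: 4.769 − 0.3 = 4.469 mg/L as Cl₂.
Cl₂ equivalent: 4.469 mg/L × 616,955 L = 2757 g.
Product at 9.3% available Cl: 2757 / 0.093 = 29,650 g.
Volume: 29,650 g ÷ 1.16 g/mL = 25,560 mL.

25.6 L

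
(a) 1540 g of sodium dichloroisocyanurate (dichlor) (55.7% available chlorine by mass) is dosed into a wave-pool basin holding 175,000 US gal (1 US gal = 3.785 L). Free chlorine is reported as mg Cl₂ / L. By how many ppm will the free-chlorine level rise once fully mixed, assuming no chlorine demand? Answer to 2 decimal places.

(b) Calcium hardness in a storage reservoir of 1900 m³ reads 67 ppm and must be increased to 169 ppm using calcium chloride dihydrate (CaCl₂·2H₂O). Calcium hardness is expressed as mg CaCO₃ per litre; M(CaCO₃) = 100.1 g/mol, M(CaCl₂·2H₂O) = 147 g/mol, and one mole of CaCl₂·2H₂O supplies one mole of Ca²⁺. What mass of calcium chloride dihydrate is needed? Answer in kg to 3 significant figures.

(a) 1.30 ppm; (b) 285 kg

(a) Volume: 175,000 US gal × 3.785 L/gal = 662,375 L.
(a) Available chlorine delivered: 1540 g × 0.557 = 857.8 g as Cl₂.
(a) Concentration rise: 857.8 g / 662,375 L = 1.295 mg/L = 1.30 ppm.

(b) Volume: 1900 m³ = 1,900,000 L.
(b) Hardness to add: (169 − 67) = 102 mg/L as CaCO₃ × 1,900,000 L = 193,800 g as CaCO₃.
(b) Moles of Ca²⁺ (1 mol Ca²⁺ ≡ 1 mol CaCO₃): 193,800 / 100.1 g/mol = 1936 mol.
(b) Mass of CaCl₂·2H₂O: 1936 × 147 = 284,600 g.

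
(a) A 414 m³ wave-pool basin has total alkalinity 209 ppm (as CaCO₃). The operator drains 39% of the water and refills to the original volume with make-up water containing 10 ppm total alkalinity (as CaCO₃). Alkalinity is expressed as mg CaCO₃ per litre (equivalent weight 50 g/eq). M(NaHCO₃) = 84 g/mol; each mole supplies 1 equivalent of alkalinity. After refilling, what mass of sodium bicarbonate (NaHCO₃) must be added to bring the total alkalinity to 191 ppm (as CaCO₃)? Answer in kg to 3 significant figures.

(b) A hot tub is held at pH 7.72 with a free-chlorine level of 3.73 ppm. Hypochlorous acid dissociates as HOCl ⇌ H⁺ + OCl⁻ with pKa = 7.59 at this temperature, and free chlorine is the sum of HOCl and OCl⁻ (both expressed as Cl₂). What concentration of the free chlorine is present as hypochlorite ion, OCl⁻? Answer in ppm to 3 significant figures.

(a) 41.5 kg; (b) 2.14 ppm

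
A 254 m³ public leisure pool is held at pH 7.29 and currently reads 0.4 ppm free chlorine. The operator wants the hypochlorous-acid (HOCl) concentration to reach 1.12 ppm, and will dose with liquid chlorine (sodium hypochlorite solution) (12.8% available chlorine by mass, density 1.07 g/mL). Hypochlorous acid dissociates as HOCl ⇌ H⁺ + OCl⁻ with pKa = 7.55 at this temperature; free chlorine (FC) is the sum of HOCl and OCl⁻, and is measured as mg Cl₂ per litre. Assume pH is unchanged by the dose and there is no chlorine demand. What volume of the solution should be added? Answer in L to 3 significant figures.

Volume: 254 m³ = 254,000 L.
[OCl⁻]/[HOCl] = 10^(pH − pKa) = 10^(7.29 − 7.55) = 0.5495; fraction as HOCl = 1/(1 + 0.5495) = 0.6454.
Free chlorine required for 1.12 ppm HOCl: 1.12 / 0.6454 = 1.735 ppm.
FC to add: 1.735 − 0.4 = 1.335 mg/L as Cl₂.
Cl₂ equivalent: 1.335 mg/L × 254,000 L = 339.2 g.
Product at 12.8% available Cl: 339.2 / 0.128 = 2650 g.
Volume: 2650 g ÷ 1.07 g/mL = 2477 mL.

2.48 L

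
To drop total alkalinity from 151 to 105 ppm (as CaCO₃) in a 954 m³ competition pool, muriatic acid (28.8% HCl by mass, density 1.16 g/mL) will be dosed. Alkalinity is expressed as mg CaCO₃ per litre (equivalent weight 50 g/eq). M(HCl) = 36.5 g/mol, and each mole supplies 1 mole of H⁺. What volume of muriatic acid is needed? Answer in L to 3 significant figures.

Volume: 954 m³ = 954,000 L.
Alkalinity to neutralize: (151 − 105) = 46 mg/L as CaCO₃ × 954,000 L = 43,880 g as CaCO₃.
Equivalents of H⁺ required: 43,880 ÷ 50 g/eq = 877.7 eq = 877.7 mol HCl.
Mass of HCl: 877.7 × 36.5 = 32,040 g.
Mass of 28.8% solution: 32,040 / 0.288 = 111,200 g.
Volume: 111,200 g ÷ 1.16 g/mL = 95,890 mL.

95.9 L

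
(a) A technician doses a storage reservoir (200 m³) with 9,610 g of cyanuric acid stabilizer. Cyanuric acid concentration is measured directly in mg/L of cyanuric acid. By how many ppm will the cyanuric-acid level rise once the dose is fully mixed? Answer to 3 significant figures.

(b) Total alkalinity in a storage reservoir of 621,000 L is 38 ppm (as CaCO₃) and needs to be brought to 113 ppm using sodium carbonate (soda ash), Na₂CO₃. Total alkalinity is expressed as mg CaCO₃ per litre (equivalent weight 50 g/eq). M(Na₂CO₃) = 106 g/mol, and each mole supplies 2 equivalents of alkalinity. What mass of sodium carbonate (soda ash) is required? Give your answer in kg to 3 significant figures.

(a) 48.0 ppm; (b) 49.4 kg

(a) Volume: 200 m³ = 200,000 L.
(a) Rise: 9,610 g / 200,000 L × 1000 = 48.05 mg/L.

(b) Alkalinity to add: (113 − 38) = 75 mg/L as CaCO₃ × 621,000 L = 46,580 g as CaCO₃.
(b) Equivalents: 46,580 g ÷ 50 g/eq = 931.5 eq.
(b) Each mole of Na₂CO₃ supplies 2 eq, so 931.5 / 2 = 465.8 mol.
(b) Mass: 465.8 mol × 106 g/mol = 49,370 g.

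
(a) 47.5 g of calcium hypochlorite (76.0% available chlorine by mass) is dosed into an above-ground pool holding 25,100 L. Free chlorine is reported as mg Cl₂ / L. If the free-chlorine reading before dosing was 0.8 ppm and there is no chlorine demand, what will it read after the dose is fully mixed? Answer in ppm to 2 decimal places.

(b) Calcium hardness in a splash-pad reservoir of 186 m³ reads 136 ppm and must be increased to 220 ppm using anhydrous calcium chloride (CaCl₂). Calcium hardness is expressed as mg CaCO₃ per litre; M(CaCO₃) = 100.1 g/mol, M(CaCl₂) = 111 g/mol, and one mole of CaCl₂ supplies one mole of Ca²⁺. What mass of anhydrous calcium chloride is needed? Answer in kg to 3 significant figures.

(a) Available chlorine delivered: 47.5 g × 0.76 = 36.1 g as Cl₂.
(a) Concentration rise: 36.1 g / 25,100 L = 1.438 mg/L = 1.44 ppm.
(a) Final FC: 0.8 + 1.44 = 2.24 ppm.

(b) Volume: 186 m³ = 186,000 L.
(b) Hardness to add: (220 − 136) = 84 mg/L as CaCO₃ × 186,000 L = 15,620 g as CaCO₃.
(b) Moles of Ca²⁺ (1 mol Ca²⁺ ≡ 1 mol CaCO₃): 15,620 / 100.1 g/mol = 156.1 mol.
(b) Mass of CaCl₂: 156.1 × 111 = 17,330 g.

(a) 2.24 ppm; (b) 17.3 kg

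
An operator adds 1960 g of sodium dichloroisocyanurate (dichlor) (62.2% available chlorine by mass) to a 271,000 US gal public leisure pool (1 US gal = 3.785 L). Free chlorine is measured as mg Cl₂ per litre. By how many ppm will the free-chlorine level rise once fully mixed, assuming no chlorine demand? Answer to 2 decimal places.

1.19 ppm

Volume: 271,000 US gal × 3.785 L/gal = 1,025,735 L.
Available chlorine delivered: 1960 g × 0.622 = 1219 g as Cl₂.
Concentration rise: 1219 g / 1,025,735 L = 1.189 mg/L = 1.19 ppm.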